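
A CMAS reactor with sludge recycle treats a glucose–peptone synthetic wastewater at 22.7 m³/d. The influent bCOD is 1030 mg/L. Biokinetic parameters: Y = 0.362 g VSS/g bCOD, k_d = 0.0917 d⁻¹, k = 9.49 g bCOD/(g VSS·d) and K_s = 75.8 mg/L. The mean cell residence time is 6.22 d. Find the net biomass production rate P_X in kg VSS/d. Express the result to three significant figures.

P_X ≈ 5.36 kg VSS/d

From the Monod/SRT balance for a CMAS, S = K_s·(1+k_d θ_c)/[θ_c·(Y k − k_d) − 1] = 75.8 × (1 + 0.0917 × 6.22) / [6.22 × (0.362 × 9.49 − 0.0917) − 1] = 119.0 / 19.80 = 6.013 mg/L.
Correct the yield for decay: Y_obs = Y/(1 + k_d θ_c) = 0.362 / (1 + 0.0917 × 6.22) = 0.362 / 1.570 = 0.2305.
Q·(S₀ − S) = 22.7 × (1030 − 6.01) × 10⁻³ = 23.24 kg/d removed.
So the net sludge growth is P_X = 0.2305 × 23.24 = 5.358 kg VSS/d.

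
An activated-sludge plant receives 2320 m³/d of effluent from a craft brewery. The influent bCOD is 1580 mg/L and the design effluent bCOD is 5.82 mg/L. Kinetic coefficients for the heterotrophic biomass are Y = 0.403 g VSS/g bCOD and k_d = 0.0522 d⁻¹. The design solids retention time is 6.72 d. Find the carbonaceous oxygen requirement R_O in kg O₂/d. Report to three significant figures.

R_O ≈ 2100 kg O₂/d

Observed yield with endogenous decay: Y_obs = Y / (1 + k_d·θ_c) = 0.403 / (1 + 0.0522 × 6.72) = 0.403 / 1.351 = 0.2983 g VSS/g bCOD.
ΔS = 1580 − 5.82 = 1574 mg/L, so the substrate removal rate is 2320 × 1574/1000 = 3652 kg bCOD/d.
P_X = Y_obs·Q·(S₀ − S) = 0.2983 × 3652 = 1090 kg VSS/d.
Carbonaceous O₂ demand = substrate oxidised − cell-mass equivalent = 3652 − 1.42 × 1090 = 2105 kg O₂/d.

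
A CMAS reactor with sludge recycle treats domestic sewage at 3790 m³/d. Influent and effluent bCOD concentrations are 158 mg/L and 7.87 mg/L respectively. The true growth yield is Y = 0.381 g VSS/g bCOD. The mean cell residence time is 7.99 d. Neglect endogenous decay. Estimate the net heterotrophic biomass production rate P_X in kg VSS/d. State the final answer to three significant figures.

P_X ≈ 217 kg VSS/d

No decay correction is needed, so Y_obs = Y = 0.381.
ΔS = 158 − 7.87 = 150.1 mg/L, so the substrate removal rate is 3790 × 150.1/1000 = 569.0 kg bCOD/d.
Net biomass production P_X = Y_obs × Q·(S₀ − S) = 0.3810 × 569.0 = 216.8 kg VSS/d.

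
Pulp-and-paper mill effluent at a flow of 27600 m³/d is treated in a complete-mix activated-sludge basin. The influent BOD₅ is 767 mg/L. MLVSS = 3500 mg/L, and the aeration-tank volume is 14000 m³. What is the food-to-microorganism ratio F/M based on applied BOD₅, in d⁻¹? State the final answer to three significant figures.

F/M ≈ 0.432 d⁻¹

Food-to-microorganism ratio F/M = Q S₀ / (V X) = 27600 × 767 / (14000 × 3500) = 0.4320 d⁻¹.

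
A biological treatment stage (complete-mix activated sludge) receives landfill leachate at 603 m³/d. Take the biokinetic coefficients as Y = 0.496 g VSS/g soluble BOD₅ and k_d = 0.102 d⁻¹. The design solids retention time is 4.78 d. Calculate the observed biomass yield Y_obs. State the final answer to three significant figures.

Y_obs ≈ 0.333 g VSS/g soluble BOD₅

Y_obs = Y / (1 + k_d θ_c) = 0.496 / (1 + 0.102 × 4.78) = 0.496 / 1.488 = 0.3334.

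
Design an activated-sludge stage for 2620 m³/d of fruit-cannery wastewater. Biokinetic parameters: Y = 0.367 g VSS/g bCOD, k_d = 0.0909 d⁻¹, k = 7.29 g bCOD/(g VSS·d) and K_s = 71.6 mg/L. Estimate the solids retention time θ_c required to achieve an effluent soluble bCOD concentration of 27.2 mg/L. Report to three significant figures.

At the target effluent, Y k S/(K_s+S) = 0.367×7.29×27.2/98.80 = 0.7366 d⁻¹.
θ_c = 1/(μ − k_d) = 1/(0.7366 − 0.0909) = 1/0.6457 = 1.549 d.

θ_c ≈ 1.55 d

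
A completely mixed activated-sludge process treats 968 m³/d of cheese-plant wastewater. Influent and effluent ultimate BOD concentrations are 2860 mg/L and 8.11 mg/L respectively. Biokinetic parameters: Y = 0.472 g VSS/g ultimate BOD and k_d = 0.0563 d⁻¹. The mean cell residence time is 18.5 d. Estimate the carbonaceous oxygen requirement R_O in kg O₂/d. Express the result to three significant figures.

R_O ≈ 1850 kg O₂/d

The observed yield is Y_obs = Y/(1 + k_d·θ_c) = 0.472 / (1 + 0.0563 × 18.5) = 0.472 / 2.042 = 0.2312 g VSS per g ultimate BOD removed.
Mass of ultimate BOD removed per day: Q(S₀ − S) = 968 × 2852 g/m³ = 2761 kg/d.
Net sludge production P_X = 0.2312 × 2761 = 638.2 kg VSS/d.
R_O = Q·ΔS − 1.42 P_X = 2761 − 906.3 = 1854 kg O₂/d.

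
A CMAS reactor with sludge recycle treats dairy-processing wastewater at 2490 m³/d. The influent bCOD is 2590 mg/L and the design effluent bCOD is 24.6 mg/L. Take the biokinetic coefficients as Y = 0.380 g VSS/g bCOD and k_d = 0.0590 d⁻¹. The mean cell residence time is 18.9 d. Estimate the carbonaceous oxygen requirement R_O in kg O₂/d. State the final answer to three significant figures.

The observed yield is Y_obs = Y/(1 + k_d·θ_c) = 0.380 / (1 + 0.0590 × 18.9) = 0.380 / 2.115 = 0.1797 g VSS per g bCOD removed.
Mass of bCOD removed per day: Q(S₀ − S) = 2490 × 2565 g/m³ = 6388 kg/d.
Biomass synthesised: P_X = Y_obs × 6388 = 1148 kg VSS/d.
R_O = Q·ΔS − 1.42 P_X = 6388 − 1630 = 4758 kg O₂/d.

R_O ≈ 4760 kg O₂/d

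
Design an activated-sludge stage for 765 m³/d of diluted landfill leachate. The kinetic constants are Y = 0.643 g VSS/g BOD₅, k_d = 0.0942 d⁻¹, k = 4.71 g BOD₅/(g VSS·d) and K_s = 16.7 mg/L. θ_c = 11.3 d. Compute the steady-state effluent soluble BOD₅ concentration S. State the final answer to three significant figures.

For a completely mixed reactor with recycle the Lawrence–McCarty relation gives S = K_s·(1 + k_d·θ_c) / [θ_c·(Y·k − k_d) − 1] = 16.7 × (1 + 0.0942 × 11.3) / [11.3 × (0.643 × 4.71 − 0.0942) − 1] = 34.48 / 32.16 = 1.072 mg/L.

S ≈ 1.07 mg/L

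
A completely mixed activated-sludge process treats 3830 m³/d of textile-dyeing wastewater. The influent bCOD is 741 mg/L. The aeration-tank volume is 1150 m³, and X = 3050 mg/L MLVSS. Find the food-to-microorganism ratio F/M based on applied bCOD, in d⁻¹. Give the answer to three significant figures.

F/M = applied load / biomass = Q·S₀/(V·X) = 3830 × 741 / (1150 × 3050) = 0.8091 d⁻¹.

F/M ≈ 0.809 d⁻¹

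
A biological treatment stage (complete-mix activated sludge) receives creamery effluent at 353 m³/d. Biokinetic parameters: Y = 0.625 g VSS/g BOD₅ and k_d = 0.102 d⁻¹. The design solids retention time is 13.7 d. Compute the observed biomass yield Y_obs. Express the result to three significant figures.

Observed yield with endogenous decay: Y_obs = Y / (1 + k_d·θ_c) = 0.625 / (1 + 0.102 × 13.7) = 0.625 / 2.397 = 0.2607 g VSS/g BOD₅.

Y_obs ≈ 0.261 g VSS/g BOD₅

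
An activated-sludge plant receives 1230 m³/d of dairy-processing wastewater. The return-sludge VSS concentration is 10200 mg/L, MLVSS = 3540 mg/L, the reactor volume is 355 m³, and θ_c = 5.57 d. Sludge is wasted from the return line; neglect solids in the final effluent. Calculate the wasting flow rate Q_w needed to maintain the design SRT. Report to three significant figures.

Q_w ≈ 22.1 m³/d

θ_c = V·X/(Q_w·X_r) when wasting from the recycle, so Q_w = V·X/(θ_c·X_r) = 355.0 × 3540 / (5.57 × 10200) = 22.12 m³/d.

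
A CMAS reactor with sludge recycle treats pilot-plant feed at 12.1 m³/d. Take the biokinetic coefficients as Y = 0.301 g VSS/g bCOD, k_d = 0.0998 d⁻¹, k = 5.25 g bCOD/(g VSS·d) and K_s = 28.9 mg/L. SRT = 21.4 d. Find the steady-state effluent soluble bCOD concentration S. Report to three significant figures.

Effluent substrate depends only on kinetics and SRT: S = K_s(1 + k_d θ_c) / [θ_c(Yk − k_d) − 1] = 28.9 × (1 + 0.0998 × 21.4) / [21.4 × (0.301 × 5.25 − 0.0998) − 1] = 90.62 / 30.68 = 2.954 mg/L.

S ≈ 2.95 mg/L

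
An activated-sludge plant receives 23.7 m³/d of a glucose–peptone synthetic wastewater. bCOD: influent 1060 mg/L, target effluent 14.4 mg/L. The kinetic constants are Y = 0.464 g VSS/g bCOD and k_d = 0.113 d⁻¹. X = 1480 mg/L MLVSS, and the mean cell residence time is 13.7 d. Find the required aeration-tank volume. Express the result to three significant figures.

Rearranging the biomass balance for a CMAS with decay, V = Y·Q·ΔS·θ_c / [X·(1+k_d θ_c)] = 0.464 × 23.7 × (1060 − 14.4) × 13.7 / [1480 × (1 + 0.113 × 13.7)] = 1.58×10^5 / 3771 = 41.77 m³.

V ≈ 41.8 m³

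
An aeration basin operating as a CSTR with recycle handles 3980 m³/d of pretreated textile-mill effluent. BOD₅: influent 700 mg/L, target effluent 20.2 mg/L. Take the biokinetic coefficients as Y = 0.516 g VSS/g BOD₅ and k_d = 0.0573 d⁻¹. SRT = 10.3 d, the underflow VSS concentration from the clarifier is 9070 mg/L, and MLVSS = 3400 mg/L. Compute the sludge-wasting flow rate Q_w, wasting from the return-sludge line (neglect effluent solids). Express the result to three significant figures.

From the SRT design equation V = Y Q (S₀−S) θ_c / [X (1 + k_d θ_c)] = 0.516 × 3980 × (700 − 20.2) × 10.3 / [3400 × (1 + 0.0573 × 10.3)] = 1.44×10^7 / 5407 = 2660 m³.
θ_c = V·X/(Q_w·X_r) when wasting from the recycle, so Q_w = V·X/(θ_c·X_r) = 2660 × 3400 / (10.3 × 9070) = 96.80 m³/d.

Q_w ≈ 96.8 m³/d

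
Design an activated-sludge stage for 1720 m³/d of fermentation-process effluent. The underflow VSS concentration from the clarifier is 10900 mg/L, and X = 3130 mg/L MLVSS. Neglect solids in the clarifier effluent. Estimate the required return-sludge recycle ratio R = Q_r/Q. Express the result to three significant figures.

Solids balance on the clarifier gives (1+R)X = R·X_r, so R = X/(X_r − X) = 3130 / (10900 − 3130) = 0.4028.

R ≈ 0.403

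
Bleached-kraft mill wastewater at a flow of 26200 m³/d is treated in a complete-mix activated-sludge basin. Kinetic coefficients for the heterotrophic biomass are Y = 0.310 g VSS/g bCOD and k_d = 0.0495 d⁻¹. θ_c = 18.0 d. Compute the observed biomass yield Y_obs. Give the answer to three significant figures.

Correct the yield for decay: Y_obs = Y/(1 + k_d θ_c) = 0.310 / (1 + 0.0495 × 18.0) = 0.310 / 1.891 = 0.1639.

Y_obs ≈ 0.164 g VSS/g bCOD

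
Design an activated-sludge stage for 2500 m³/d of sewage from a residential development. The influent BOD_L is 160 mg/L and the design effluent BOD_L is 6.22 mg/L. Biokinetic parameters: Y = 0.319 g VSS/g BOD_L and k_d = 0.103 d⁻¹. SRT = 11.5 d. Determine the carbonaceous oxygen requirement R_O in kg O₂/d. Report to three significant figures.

The observed yield is Y_obs = Y/(1 + k_d·θ_c) = 0.319 / (1 + 0.103 × 11.5) = 0.319 / 2.184 = 0.1460 g VSS per g BOD_L removed.
ΔS = 160 − 6.22 = 153.8 mg/L, so the substrate removal rate is 2500 × 153.8/1000 = 384.4 kg BOD_L/d.
Biomass synthesised: P_X = Y_obs × 384.4 = 56.14 kg VSS/d.
R_O = Q·(S₀ − S) − 1.42·P_X = 384.4 − 1.42 × 56.14 = 304.7 kg O₂/d.

R_O ≈ 305 kg O₂/d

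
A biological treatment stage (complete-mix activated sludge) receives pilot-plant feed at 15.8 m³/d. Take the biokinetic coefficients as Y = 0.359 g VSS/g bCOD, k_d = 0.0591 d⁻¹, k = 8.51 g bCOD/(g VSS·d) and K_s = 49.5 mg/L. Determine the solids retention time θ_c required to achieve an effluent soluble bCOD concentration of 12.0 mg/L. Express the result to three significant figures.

From 1/θ_c = Y·k·S/(K_s + S) − k_d: Y·k·S/(K_s+S) = 0.359 × 8.51 × 12.0 / (49.5 + 12.0) = 0.5961 d⁻¹.
1/θ_c = 0.5961 − 0.0591 = 0.5370 d⁻¹, so θ_c = 1.862 d.

θ_c ≈ 1.86 d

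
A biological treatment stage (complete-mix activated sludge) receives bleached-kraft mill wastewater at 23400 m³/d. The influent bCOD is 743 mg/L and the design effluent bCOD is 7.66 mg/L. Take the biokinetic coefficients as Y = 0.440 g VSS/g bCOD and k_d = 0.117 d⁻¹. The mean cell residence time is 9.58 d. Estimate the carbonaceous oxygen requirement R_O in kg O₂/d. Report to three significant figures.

The observed yield is Y_obs = Y/(1 + k_d·θ_c) = 0.440 / (1 + 0.117 × 9.58) = 0.440 / 2.121 = 0.2075 g VSS per g bCOD removed.
Substrate removed = Q·(S₀ − S) = 23400 m³/d × (743 − 7.66) g/m³ = 1.72×10^7 g/d = 17207 kg/d.
P_X = Y_obs·Q·(S₀ − S) = 0.2075 × 17207 = 3570 kg VSS/d.
R_O = Q·(S₀ − S) − 1.42·P_X = 17207 − 1.42 × 3570 = 12138 kg O₂/d.

R_O ≈ 12100 kg O₂/d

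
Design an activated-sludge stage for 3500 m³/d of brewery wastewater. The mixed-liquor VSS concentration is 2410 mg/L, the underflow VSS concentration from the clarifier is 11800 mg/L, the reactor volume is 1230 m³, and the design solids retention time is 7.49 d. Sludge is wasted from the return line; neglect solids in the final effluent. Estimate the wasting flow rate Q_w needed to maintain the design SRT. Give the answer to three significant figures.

Wasting from the return line (neglecting effluent solids): Q_w = V·X / (θ_c·X_r) = 1230 × 2410 / (7.49 × 11800) = 33.54 m³/d.

Q_w ≈ 33.5 m³/d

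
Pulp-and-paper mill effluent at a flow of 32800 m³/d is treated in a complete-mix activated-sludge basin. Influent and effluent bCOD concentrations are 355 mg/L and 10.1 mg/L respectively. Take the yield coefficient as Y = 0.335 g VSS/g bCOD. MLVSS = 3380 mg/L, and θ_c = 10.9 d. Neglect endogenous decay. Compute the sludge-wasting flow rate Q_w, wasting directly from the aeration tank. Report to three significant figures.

Biomass mass balance (decay neglected): V·X = Y·Q·(S₀ − S)·θ_c, so V = 0.335 × 32800 × (355 − 10.1) × 10.9 / 3380 = 12221 m³.
With mixed-liquor wasting, θ_c = V/Q_w, so Q_w = V/θ_c = 12221/10.9 = 1121 m³/d.

Q_w ≈ 1120 m³/d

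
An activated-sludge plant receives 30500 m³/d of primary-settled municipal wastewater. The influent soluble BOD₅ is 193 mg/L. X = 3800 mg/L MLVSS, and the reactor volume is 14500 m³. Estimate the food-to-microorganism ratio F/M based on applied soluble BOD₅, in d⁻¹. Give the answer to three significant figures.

Food-to-microorganism ratio F/M = Q S₀ / (V X) = 30500 × 193 / (14500 × 3800) = 0.1068 d⁻¹.

F/M ≈ 0.107 d⁻¹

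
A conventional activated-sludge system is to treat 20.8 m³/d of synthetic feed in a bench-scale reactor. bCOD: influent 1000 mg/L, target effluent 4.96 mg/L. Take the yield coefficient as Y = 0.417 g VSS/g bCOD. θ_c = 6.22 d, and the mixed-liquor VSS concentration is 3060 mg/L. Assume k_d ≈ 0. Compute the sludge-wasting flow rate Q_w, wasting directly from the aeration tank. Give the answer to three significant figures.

Q_w ≈ 2.82 m³/d

With k_d = 0 the design equation reduces to V = Y Q (S₀−S) θ_c / X = 0.417 × 20.8 × (1000 − 4.96) × 6.22 / 3060 = 17.54 m³.
Wasting from the aeration tank: Q_w = V / θ_c = 17.54 / 6.22 = 2.820 m³/d.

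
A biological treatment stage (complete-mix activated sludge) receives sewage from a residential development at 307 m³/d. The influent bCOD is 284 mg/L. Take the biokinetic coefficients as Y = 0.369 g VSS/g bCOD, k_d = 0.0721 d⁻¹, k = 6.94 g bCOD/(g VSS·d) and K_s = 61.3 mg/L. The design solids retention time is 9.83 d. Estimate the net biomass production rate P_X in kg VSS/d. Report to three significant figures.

P_X ≈ 18.5 kg VSS/d

For a completely mixed reactor with recycle the Lawrence–McCarty relation gives S = K_s·(1 + k_d·θ_c) / [θ_c·(Y·k − k_d) − 1] = 61.3 × (1 + 0.0721 × 9.83) / [9.83 × (0.369 × 6.94 − 0.0721) − 1] = 104.7 / 23.46 = 4.464 mg/L.
The observed yield is Y_obs = Y/(1 + k_d·θ_c) = 0.369 / (1 + 0.0721 × 9.83) = 0.369 / 1.709 = 0.2159 g VSS per g bCOD removed.
Q·(S₀ − S) = 307 × (284 − 4.46) × 10⁻³ = 85.82 kg/d removed.
P_X = Y_obs · Q(S₀ − S) = 0.2159 × 85.82 = 18.53 kg VSS/d.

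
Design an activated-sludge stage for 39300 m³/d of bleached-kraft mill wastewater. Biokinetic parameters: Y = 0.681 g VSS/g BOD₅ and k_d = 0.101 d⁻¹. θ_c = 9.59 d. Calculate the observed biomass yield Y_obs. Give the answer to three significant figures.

Y_obs ≈ 0.346 g VSS/g BOD₅

Observed yield with endogenous decay: Y_obs = Y / (1 + k_d·θ_c) = 0.681 / (1 + 0.101 × 9.59) = 0.681 / 1.969 = 0.3459 g VSS/g BOD₅.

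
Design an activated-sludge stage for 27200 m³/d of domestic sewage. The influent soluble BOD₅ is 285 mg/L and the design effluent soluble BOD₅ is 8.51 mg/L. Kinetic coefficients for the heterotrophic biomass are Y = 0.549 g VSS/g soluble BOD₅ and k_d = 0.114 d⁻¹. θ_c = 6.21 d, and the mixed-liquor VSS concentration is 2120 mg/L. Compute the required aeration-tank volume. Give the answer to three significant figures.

V ≈ 7080 m³

From the SRT design equation V = Y Q (S₀−S) θ_c / [X (1 + k_d θ_c)] = 0.549 × 27200 × (285 − 8.51) × 6.21 / [2120 × (1 + 0.114 × 6.21)] = 2.56×10^7 / 3621 = 7081 m³.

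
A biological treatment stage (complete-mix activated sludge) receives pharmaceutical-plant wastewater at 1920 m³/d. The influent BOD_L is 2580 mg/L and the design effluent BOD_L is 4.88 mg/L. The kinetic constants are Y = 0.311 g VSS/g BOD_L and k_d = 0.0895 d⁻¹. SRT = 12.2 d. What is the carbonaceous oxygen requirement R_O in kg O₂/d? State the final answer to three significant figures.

R_O ≈ 3900 kg O₂/d

The observed yield is Y_obs = Y/(1 + k_d·θ_c) = 0.311 / (1 + 0.0895 × 12.2) = 0.311 / 2.092 = 0.1487 g VSS per g BOD_L removed.
Substrate removed = Q·(S₀ − S) = 1920 m³/d × (2580 − 4.88) g/m³ = 4.94×10^6 g/d = 4944 kg/d.
Net sludge production P_X = 0.1487 × 4944 = 735.1 kg VSS/d.
R_O = Q·ΔS − 1.42 P_X = 4944 − 1044 = 3900 kg O₂/d.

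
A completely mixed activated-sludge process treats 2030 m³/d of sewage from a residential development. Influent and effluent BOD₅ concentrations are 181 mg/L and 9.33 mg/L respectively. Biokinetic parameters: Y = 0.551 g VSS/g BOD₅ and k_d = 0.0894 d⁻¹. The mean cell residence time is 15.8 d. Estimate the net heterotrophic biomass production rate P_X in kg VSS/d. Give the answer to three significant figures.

P_X ≈ 79.6 kg VSS/d

Y_obs = Y / (1 + k_d θ_c) = 0.551 / (1 + 0.0894 × 15.8) = 0.551 / 2.413 = 0.2284.
Q·(S₀ − S) = 2030 × (181 − 9.33) × 10⁻³ = 348.5 kg/d removed.
P_X = Y_obs · Q(S₀ − S) = 0.2284 × 348.5 = 79.59 kg VSS/d.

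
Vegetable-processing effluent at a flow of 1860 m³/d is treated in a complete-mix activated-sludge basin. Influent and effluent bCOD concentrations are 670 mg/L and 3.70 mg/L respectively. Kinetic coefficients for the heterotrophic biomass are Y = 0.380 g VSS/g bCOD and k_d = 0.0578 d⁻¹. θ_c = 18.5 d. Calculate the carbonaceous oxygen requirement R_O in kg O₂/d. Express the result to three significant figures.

R_O ≈ 916 kg O₂/d

The observed yield is Y_obs = Y/(1 + k_d·θ_c) = 0.380 / (1 + 0.0578 × 18.5) = 0.380 / 2.069 = 0.1836 g VSS per g bCOD removed.
Mass of bCOD removed per day: Q(S₀ − S) = 1860 × 666.3 g/m³ = 1239 kg/d.
Net sludge production P_X = 0.1836 × 1239 = 227.6 kg VSS/d.
R_O = Q·(S₀ − S) − 1.42·P_X = 1239 − 1.42 × 227.6 = 916.1 kg O₂/d.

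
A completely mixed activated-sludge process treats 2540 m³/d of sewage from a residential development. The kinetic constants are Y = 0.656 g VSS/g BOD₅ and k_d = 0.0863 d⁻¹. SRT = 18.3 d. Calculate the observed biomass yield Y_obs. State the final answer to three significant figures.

Y_obs ≈ 0.254 g VSS/g BOD₅

Correct the yield for decay: Y_obs = Y/(1 + k_d θ_c) = 0.656 / (1 + 0.0863 × 18.3) = 0.656 / 2.579 = 0.2543.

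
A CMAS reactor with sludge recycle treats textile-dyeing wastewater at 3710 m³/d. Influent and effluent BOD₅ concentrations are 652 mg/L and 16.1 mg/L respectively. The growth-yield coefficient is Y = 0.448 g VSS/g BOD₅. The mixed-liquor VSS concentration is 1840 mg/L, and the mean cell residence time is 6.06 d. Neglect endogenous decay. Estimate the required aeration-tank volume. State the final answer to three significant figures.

Biomass mass balance (decay neglected): V·X = Y·Q·(S₀ − S)·θ_c, so V = 0.448 × 3710 × (652 − 16.1) × 6.06 / 1840 = 3481 m³.

V ≈ 3480 m³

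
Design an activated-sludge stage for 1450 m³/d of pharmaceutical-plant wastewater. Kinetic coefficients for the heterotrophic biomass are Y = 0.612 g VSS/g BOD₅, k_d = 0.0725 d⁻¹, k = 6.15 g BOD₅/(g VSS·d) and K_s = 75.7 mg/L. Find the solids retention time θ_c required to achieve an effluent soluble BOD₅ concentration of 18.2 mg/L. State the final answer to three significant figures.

θ_c ≈ 1.52 d

From 1/θ_c = Y·k·S/(K_s + S) − k_d: Y·k·S/(K_s+S) = 0.612 × 6.15 × 18.2 / (75.7 + 18.2) = 0.7295 d⁻¹.
Then 1/θ_c = μ − k_d = 0.7295 − 0.0725 = 0.6570 d⁻¹, giving θ_c = 1.522 d.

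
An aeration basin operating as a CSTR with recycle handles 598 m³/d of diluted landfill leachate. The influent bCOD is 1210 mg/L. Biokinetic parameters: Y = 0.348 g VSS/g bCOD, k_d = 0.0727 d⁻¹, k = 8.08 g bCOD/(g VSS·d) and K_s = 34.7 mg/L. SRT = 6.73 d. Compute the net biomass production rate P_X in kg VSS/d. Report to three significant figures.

P_X ≈ 169 kg VSS/d

Effluent substrate depends only on kinetics and SRT: S = K_s(1 + k_d θ_c) / [θ_c(Yk − k_d) − 1] = 34.7 × (1 + 0.0727 × 6.73) / [6.73 × (0.348 × 8.08 − 0.0727) − 1] = 51.68 / 17.43 = 2.964 mg/L.
Y_obs = Y / (1 + k_d θ_c) = 0.348 / (1 + 0.0727 × 6.73) = 0.348 / 1.489 = 0.2337.
Substrate removed = Q·(S₀ − S) = 598 m³/d × (1210 − 2.96) g/m³ = 7.22×10^5 g/d = 721.8 kg/d.
P_X = Y_obs · Q(S₀ − S) = 0.2337 × 721.8 = 168.7 kg VSS/d.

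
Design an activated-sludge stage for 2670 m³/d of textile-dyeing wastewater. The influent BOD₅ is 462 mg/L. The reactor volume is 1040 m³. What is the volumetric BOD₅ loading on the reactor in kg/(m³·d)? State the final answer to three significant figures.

L_v = Q S₀ / V = 2670 × 462 × 10⁻³ / 1040 = 1.186 kg/(m³·d).

L_v ≈ 1.19 kg BOD₅/(m³·d)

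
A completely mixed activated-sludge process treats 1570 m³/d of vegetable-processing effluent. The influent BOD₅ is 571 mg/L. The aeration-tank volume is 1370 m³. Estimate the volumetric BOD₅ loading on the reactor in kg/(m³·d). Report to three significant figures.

Volumetric loading L_v = Q·S₀ / V = 1570 × 571 g/m³ / 1370 m³ = 654.4 g/(m³·d) = 0.6544 kg BOD₅/(m³·d).

L_v ≈ 0.654 kg BOD₅/(m³·d)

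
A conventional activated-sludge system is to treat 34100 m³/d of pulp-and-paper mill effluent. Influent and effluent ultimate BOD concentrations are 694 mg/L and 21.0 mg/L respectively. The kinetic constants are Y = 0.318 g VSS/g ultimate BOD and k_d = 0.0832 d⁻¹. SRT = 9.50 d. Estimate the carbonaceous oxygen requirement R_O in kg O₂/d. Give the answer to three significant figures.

Observed yield with endogenous decay: Y_obs = Y / (1 + k_d·θ_c) = 0.318 / (1 + 0.0832 × 9.50) = 0.318 / 1.790 = 0.1776 g VSS/g ultimate BOD.
Substrate removed = Q·(S₀ − S) = 34100 m³/d × (694 − 21.0) g/m³ = 2.29×10^7 g/d = 22949 kg/d.
Biomass synthesised: P_X = Y_obs × 22949 = 4076 kg VSS/d.
R_O = Q·(S₀ − S) − 1.42·P_X = 22949 − 1.42 × 4076 = 17161 kg O₂/d.

R_O ≈ 17200 kg O₂/d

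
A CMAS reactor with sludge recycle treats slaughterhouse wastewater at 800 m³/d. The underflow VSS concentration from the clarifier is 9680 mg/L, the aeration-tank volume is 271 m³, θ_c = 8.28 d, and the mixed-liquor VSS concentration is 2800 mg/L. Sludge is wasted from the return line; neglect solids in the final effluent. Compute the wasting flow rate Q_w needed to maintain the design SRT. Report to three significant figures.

Q_w ≈ 9.47 m³/d

Q_w = (V·X)/(θ_c X_r) = 271.0 × 2800 / (8.28 × 9680) = 9.467 m³/d.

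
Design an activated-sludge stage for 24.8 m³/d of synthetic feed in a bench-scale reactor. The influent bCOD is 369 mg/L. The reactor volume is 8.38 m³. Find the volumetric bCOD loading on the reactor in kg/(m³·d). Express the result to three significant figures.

L_v = Q S₀ / V = 24.8 × 369 × 10⁻³ / 8.380 = 1.092 kg/(m³·d).

L_v ≈ 1.09 kg bCOD/(m³·d)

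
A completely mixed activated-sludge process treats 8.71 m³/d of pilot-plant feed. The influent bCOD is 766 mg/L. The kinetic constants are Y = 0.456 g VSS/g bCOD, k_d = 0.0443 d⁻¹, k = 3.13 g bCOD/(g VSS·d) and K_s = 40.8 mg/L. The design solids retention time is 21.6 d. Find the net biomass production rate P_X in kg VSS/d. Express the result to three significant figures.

P_X ≈ 1.55 kg VSS/d

For a completely mixed reactor with recycle the Lawrence–McCarty relation gives S = K_s·(1 + k_d·θ_c) / [θ_c·(Y·k − k_d) − 1] = 40.8 × (1 + 0.0443 × 21.6) / [21.6 × (0.456 × 3.13 − 0.0443) − 1] = 79.84 / 28.87 = 2.765 mg/L.
The observed yield is Y_obs = Y/(1 + k_d·θ_c) = 0.456 / (1 + 0.0443 × 21.6) = 0.456 / 1.957 = 0.2330 g VSS per g bCOD removed.
Substrate removed = Q·(S₀ − S) = 8.71 m³/d × (766 − 2.77) g/m³ = 6.65×10^3 g/d = 6.648 kg/d.
P_X = Y_obs · Q(S₀ − S) = 0.2330 × 6.648 = 1.549 kg VSS/d.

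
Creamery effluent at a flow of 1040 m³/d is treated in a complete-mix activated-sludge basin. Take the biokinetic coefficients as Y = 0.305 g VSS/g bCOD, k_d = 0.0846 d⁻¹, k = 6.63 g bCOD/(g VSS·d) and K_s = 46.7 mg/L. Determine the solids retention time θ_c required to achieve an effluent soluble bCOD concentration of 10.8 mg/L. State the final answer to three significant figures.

θ_c ≈ 3.39 d

Specific growth rate at S = 10.8 mg/L: μ = YkS/(K_s+S) = 0.305·6.63·10.8/(46.7+10.8) = 0.3798 d⁻¹.
Then 1/θ_c = μ − k_d = 0.3798 − 0.0846 = 0.2952 d⁻¹, giving θ_c = 3.387 d.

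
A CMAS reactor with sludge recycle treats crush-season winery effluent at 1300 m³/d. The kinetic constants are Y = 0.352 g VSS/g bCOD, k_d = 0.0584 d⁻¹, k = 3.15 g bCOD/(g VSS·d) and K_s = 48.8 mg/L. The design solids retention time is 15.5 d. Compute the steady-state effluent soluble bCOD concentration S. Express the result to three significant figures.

S ≈ 6.08 mg/L

For a completely mixed reactor with recycle the Lawrence–McCarty relation gives S = K_s·(1 + k_d·θ_c) / [θ_c·(Y·k − k_d) − 1] = 48.8 × (1 + 0.0584 × 15.5) / [15.5 × (0.352 × 3.15 − 0.0584) − 1] = 92.97 / 15.28 = 6.084 mg/L.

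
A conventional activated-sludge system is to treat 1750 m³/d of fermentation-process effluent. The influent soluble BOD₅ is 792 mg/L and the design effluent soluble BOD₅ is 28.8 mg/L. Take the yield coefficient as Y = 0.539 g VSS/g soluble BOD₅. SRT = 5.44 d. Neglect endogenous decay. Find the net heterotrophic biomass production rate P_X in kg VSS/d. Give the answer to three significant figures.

P_X ≈ 720 kg VSS/d

Since k_d ≈ 0, Y_obs = Y = 0.539 g VSS/g soluble BOD₅.
Q·(S₀ − S) = 1750 × (792 − 28.8) × 10⁻³ = 1336 kg/d removed.
Net biomass production P_X = Y_obs × Q·(S₀ − S) = 0.5390 × 1336 = 719.9 kg VSS/d.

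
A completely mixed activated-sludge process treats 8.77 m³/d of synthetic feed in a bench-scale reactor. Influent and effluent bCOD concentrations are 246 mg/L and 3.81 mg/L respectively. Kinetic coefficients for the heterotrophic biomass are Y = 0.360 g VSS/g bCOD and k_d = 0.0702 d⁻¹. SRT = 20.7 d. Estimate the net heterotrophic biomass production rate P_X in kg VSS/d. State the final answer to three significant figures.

P_X ≈ 0.312 kg VSS/d

Observed yield with endogenous decay: Y_obs = Y / (1 + k_d·θ_c) = 0.360 / (1 + 0.0702 × 20.7) = 0.360 / 2.453 = 0.1468 g VSS/g bCOD.
Q·(S₀ − S) = 8.77 × (246 − 3.81) × 10⁻³ = 2.124 kg/d removed.
Net biomass production P_X = Y_obs × Q·(S₀ − S) = 0.1468 × 2.124 = 0.3117 kg VSS/d.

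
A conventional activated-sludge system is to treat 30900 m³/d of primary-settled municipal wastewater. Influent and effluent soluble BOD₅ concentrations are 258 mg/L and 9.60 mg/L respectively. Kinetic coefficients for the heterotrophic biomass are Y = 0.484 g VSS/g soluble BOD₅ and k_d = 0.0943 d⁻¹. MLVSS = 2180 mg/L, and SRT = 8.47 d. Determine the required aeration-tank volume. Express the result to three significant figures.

Rearranging the biomass balance for a CMAS with decay, V = Y·Q·ΔS·θ_c / [X·(1+k_d θ_c)] = 0.484 × 30900 × (258 − 9.60) × 8.47 / [2180 × (1 + 0.0943 × 8.47)] = 3.15×10^7 / 3921 = 8025 m³.

V ≈ 8020 m³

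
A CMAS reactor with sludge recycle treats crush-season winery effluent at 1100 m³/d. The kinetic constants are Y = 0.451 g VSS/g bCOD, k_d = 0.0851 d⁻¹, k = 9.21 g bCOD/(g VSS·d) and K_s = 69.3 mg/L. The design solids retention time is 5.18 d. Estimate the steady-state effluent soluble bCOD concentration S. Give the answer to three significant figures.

S ≈ 4.97 mg/L

From the Monod/SRT balance for a CMAS, S = K_s·(1+k_d θ_c)/[θ_c·(Y k − k_d) − 1] = 69.3 × (1 + 0.0851 × 5.18) / [5.18 × (0.451 × 9.21 − 0.0851) − 1] = 99.85 / 20.08 = 4.974 mg/L.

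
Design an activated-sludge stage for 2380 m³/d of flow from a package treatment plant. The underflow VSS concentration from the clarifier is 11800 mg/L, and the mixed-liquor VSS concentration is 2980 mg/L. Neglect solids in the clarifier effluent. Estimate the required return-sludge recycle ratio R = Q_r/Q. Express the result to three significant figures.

R ≈ 0.338

Solids balance on the clarifier gives (1+R)X = R·X_r, so R = X/(X_r − X) = 2980 / (11800 − 2980) = 0.3379.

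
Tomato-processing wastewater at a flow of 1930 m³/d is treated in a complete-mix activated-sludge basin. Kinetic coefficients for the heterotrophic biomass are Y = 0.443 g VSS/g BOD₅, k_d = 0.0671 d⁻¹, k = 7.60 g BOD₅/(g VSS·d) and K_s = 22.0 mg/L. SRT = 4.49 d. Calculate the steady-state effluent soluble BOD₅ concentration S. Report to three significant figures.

From the Monod/SRT balance for a CMAS, S = K_s·(1+k_d θ_c)/[θ_c·(Y k − k_d) − 1] = 22.0 × (1 + 0.0671 × 4.49) / [4.49 × (0.443 × 7.60 − 0.0671) − 1] = 28.63 / 13.82 = 2.072 mg/L.

S ≈ 2.07 mg/L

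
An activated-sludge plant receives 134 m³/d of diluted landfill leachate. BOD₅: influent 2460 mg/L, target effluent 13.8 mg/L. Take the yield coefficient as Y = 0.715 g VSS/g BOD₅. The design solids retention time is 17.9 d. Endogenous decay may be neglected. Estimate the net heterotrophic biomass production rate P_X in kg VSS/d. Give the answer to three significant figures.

With endogenous decay neglected, the observed yield equals the true yield: Y_obs = Y = 0.715 g VSS/g BOD₅.
ΔS = 2460 − 13.8 = 2446 mg/L, so the substrate removal rate is 134 × 2446/1000 = 327.8 kg BOD₅/d.
So the net sludge growth is P_X = 0.7150 × 327.8 = 234.4 kg VSS/d.

P_X ≈ 234 kg VSS/d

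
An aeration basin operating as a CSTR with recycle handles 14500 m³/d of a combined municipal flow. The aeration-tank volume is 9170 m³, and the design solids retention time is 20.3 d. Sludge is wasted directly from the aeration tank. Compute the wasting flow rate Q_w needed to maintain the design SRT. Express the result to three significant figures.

Q_w ≈ 452 m³/d

With mixed-liquor wasting, θ_c = V/Q_w, so Q_w = V/θ_c = 9170/20.3 = 451.7 m³/d.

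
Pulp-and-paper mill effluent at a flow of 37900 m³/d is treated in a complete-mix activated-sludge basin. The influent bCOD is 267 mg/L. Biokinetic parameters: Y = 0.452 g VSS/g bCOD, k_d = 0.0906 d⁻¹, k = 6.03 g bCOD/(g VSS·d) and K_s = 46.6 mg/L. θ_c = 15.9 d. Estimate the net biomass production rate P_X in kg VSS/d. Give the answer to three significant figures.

From the Monod/SRT balance for a CMAS, S = K_s·(1+k_d θ_c)/[θ_c·(Y k − k_d) − 1] = 46.6 × (1 + 0.0906 × 15.9) / [15.9 × (0.452 × 6.03 − 0.0906) − 1] = 113.7 / 40.90 = 2.781 mg/L.
Correct the yield for decay: Y_obs = Y/(1 + k_d θ_c) = 0.452 / (1 + 0.0906 × 15.9) = 0.452 / 2.441 = 0.1852.
Substrate removed = Q·(S₀ − S) = 37900 m³/d × (267 − 2.78) g/m³ = 1×10^7 g/d = 10014 kg/d.
So the net sludge growth is P_X = 0.1852 × 10014 = 1855 kg VSS/d.

P_X ≈ 1850 kg VSS/d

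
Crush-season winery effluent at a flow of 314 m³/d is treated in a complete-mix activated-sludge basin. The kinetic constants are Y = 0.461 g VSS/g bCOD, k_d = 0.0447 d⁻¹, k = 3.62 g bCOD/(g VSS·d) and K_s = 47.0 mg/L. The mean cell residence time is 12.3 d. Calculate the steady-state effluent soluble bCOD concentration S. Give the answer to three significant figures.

From the Monod/SRT balance for a CMAS, S = K_s·(1+k_d θ_c)/[θ_c·(Y k − k_d) − 1] = 47.0 × (1 + 0.0447 × 12.3) / [12.3 × (0.461 × 3.62 − 0.0447) − 1] = 72.84 / 18.98 = 3.838 mg/L.

S ≈ 3.84 mg/L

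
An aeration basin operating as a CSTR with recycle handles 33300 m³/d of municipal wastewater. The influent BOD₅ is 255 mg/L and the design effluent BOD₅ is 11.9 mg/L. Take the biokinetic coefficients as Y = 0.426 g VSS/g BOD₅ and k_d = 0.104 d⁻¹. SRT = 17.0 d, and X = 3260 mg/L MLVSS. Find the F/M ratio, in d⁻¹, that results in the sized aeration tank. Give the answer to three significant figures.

Rearranging the biomass balance for a CMAS with decay, V = Y·Q·ΔS·θ_c / [X·(1+k_d θ_c)] = 0.426 × 33300 × (255 − 11.9) × 17.0 / [3260 × (1 + 0.104 × 17.0)] = 5.86×10^7 / 9024 = 6497 m³.
F/M = applied load / biomass = Q·S₀/(V·X) = 33300 × 255 / (6497 × 3260) = 0.4009 d⁻¹.

F/M ≈ 0.401 d⁻¹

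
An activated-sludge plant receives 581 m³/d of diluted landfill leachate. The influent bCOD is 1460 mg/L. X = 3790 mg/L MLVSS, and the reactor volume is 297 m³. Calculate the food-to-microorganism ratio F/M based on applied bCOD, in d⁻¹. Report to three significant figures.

F/M ≈ 0.754 d⁻¹

F/M = applied load / biomass = Q·S₀/(V·X) = 581 × 1460 / (297.0 × 3790) = 0.7536 d⁻¹.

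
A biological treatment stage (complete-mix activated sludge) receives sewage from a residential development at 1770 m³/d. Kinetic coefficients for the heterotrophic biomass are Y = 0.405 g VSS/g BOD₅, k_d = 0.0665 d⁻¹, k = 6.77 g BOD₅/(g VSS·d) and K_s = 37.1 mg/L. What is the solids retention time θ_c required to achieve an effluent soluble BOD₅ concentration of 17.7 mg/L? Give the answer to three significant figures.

Specific growth rate at S = 17.7 mg/L: μ = YkS/(K_s+S) = 0.405·6.77·17.7/(37.1+17.7) = 0.8856 d⁻¹.
θ_c = 1/(μ − k_d) = 1/(0.8856 − 0.0665) = 1/0.8191 = 1.221 d.

θ_c ≈ 1.22 d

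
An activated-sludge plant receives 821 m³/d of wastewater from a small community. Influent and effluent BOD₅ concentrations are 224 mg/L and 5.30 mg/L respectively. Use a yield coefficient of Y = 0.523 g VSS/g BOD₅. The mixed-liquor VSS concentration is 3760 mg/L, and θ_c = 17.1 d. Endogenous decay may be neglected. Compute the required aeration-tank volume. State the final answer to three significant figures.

Biomass mass balance (decay neglected): V·X = Y·Q·(S₀ − S)·θ_c, so V = 0.523 × 821 × (224 − 5.30) × 17.1 / 3760 = 427.1 m³.

V ≈ 427 m³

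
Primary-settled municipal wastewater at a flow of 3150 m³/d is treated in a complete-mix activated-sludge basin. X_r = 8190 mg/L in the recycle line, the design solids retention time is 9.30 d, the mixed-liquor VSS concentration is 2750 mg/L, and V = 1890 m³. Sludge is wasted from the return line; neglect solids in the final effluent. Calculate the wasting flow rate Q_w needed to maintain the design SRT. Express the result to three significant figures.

Q_w ≈ 68.2 m³/d

Wasting from the return line (neglecting effluent solids): Q_w = V·X / (θ_c·X_r) = 1890 × 2750 / (9.30 × 8190) = 68.24 m³/d.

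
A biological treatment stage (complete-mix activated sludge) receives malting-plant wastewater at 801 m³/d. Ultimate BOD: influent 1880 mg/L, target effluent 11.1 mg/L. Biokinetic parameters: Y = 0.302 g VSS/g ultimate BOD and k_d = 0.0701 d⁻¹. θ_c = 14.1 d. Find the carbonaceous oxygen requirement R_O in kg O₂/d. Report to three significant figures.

R_O ≈ 1170 kg O₂/d

Y_obs = Y / (1 + k_d θ_c) = 0.302 / (1 + 0.0701 × 14.1) = 0.302 / 1.988 = 0.1519.
Mass of ultimate BOD removed per day: Q(S₀ − S) = 801 × 1869 g/m³ = 1497 kg/d.
Net sludge production P_X = 0.1519 × 1497 = 227.4 kg VSS/d.
Carbonaceous O₂ demand = substrate oxidised − cell-mass equivalent = 1497 − 1.42 × 227.4 = 1174 kg O₂/d.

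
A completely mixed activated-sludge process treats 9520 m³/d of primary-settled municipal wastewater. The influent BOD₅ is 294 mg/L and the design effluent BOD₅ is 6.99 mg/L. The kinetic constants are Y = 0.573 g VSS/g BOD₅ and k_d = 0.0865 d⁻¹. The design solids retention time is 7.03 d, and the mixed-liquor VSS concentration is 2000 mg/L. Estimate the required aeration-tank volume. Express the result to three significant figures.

Steady-state biomass mass balance: V·X·(1 + k_d·θ_c) = Y·Q·(S₀ − S)·θ_c, so V = 0.573 × 9520 × (294 − 6.99) × 7.03 / [2000 × (1 + 0.0865 × 7.03)] = 1.1×10^7 / 3216 = 3422 m³.

V ≈ 3420 m³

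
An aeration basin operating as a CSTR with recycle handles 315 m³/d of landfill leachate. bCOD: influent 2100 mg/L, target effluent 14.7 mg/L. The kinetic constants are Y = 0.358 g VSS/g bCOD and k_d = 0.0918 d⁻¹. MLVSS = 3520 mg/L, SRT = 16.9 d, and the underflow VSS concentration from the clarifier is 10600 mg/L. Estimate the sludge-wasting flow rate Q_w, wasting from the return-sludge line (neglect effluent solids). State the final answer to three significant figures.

Rearranging the biomass balance for a CMAS with decay, V = Y·Q·ΔS·θ_c / [X·(1+k_d θ_c)] = 0.358 × 315 × (2100 − 14.7) × 16.9 / [3520 × (1 + 0.0918 × 16.9)] = 3.97×10^6 / 8981 = 442.5 m³.
Q_w = (V·X)/(θ_c X_r) = 442.5 × 3520 / (16.9 × 10600) = 8.695 m³/d.

Q_w ≈ 8.70 m³/d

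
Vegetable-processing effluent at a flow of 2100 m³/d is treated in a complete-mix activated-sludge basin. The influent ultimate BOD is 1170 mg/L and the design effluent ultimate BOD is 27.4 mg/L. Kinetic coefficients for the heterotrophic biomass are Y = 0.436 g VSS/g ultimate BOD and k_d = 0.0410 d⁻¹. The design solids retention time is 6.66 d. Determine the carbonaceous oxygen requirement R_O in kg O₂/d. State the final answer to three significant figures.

The observed yield is Y_obs = Y/(1 + k_d·θ_c) = 0.436 / (1 + 0.0410 × 6.66) = 0.436 / 1.273 = 0.3425 g VSS per g ultimate BOD removed.
Q·(S₀ − S) = 2100 × (1170 − 27.4) × 10⁻³ = 2399 kg/d removed.
Biomass synthesised: P_X = Y_obs × 2399 = 821.8 kg VSS/d.
R_O = Q·(S₀ − S) − 1.42·P_X = 2399 − 1.42 × 821.8 = 1233 kg O₂/d.

R_O ≈ 1230 kg O₂/d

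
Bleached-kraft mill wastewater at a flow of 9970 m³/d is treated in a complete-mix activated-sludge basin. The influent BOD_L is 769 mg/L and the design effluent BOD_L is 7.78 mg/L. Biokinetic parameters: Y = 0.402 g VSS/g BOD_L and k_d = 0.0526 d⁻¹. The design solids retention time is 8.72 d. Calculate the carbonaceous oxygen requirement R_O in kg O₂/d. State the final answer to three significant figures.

R_O ≈ 4620 kg O₂/d

Y_obs = Y / (1 + k_d θ_c) = 0.402 / (1 + 0.0526 × 8.72) = 0.402 / 1.459 = 0.2756.
Mass of BOD_L removed per day: Q(S₀ − S) = 9970 × 761.2 g/m³ = 7589 kg/d.
Net sludge production P_X = 0.2756 × 7589 = 2092 kg VSS/d.
R_O = Q·(S₀ − S) − 1.42·P_X = 7589 − 1.42 × 2092 = 4619 kg O₂/d.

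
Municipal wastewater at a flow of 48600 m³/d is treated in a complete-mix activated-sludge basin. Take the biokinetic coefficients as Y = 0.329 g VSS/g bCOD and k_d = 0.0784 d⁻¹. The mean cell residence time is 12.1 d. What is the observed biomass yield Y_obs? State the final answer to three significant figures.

Y_obs ≈ 0.169 g VSS/g bCOD

Y_obs = Y / (1 + k_d θ_c) = 0.329 / (1 + 0.0784 × 12.1) = 0.329 / 1.949 = 0.1688.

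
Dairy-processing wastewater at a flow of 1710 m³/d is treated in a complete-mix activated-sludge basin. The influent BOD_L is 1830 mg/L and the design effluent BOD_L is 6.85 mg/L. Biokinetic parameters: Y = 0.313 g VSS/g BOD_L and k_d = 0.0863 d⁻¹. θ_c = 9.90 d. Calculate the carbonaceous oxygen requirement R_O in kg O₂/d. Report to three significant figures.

The observed yield is Y_obs = Y/(1 + k_d·θ_c) = 0.313 / (1 + 0.0863 × 9.90) = 0.313 / 1.854 = 0.1688 g VSS per g BOD_L removed.
ΔS = 1830 − 6.85 = 1823 mg/L, so the substrate removal rate is 1710 × 1823/1000 = 3118 kg BOD_L/d.
Net sludge production P_X = 0.1688 × 3118 = 526.2 kg VSS/d.
R_O = Q·ΔS − 1.42 P_X = 3118 − 747.2 = 2370 kg O₂/d.

R_O ≈ 2370 kg O₂/d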